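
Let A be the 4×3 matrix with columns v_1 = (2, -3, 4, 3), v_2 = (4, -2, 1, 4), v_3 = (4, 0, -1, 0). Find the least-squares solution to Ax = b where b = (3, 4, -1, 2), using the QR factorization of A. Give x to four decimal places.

x = (-0.8627, 0.9412, 0.1373)

v_1 = (2, -3, 4, 3); ‖v_1‖ = 6.1644, so q_1 = (0.3244, -0.4867, 0.6489, 0.4867).
q_1·v_2 = 0.3244·4 + (-0.4867)·(-2) + 0.6489·1 + 0.4867·4 = 4.8666.
u_2 = v_2 − 4.8666·q_1 = (2.4211, 0.3684, -2.1579, 1.6316).
‖u_2‖ = 3.6491, so q_2 = (0.6635, 0.1010, -0.5914, 0.4471).
q_1·v_3 = 0.3244·4 + (-0.4867)·0 + 0.6489·(-1) + 0.4867·0 = 0.6489; q_2·v_3 = 0.6635·4 + 0.1010·0 + (-0.5914)·(-1) + 0.4471·0 = 3.2452.
u_3 = v_3 − 0.6489·q_1 − 3.2452·q_2 = (1.6364, -0.0119, 0.4980, -1.7668).
‖u_3‖ = 2.4592, so q_3 = (0.6654, -0.0048, 0.2025, -0.7185).
Qᵀb = (-0.6489, 3.8799, 0.3375).
Back-substitute: x_3 = 0.3375/2.4592 = 0.1373.
x_2 = (3.8799 − 3.2452·0.1373)/3.6491 = 0.9412.
x_1 = (-0.6489 − 4.8666·0.9412 − 0.6489·0.1373)/6.1644 = -0.8627.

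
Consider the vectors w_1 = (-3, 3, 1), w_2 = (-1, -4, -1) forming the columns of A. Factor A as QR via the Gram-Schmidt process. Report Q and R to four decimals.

Q = [[-0.6882, -0.7226], [0.6882, -0.6784], [0.2294, -0.1327]], R = [[4.3589, -2.2942], [0.0000, 3.5689]]

e_1 = w_1/‖w_1‖ = (-3, 3, 1)/4.3589 = (-0.6882, 0.6882, 0.2294).
r_{12} = e_1·w_2 = -2.2942.
u_2 = w_2 + 2.2942·e_1 = (-2.5789, -2.4211, -0.4737).
‖u_2‖ = 3.5689, so e_2 = (-0.7226, -0.6784, -0.1327).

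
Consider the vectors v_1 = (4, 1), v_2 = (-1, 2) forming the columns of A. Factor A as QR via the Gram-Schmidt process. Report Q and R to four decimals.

q_1 = v_1/‖v_1‖ = (4, 1)/4.1231 = (0.9701, 0.2425).
r_{12} = q_1·v_2 = -0.4851.
u_2 = v_2 + 0.4851·q_1 = (-0.5294, 2.1176).
‖u_2‖ = 2.1828, so q_2 = (-0.2425, 0.9701).

Q = [[0.9701, -0.2425], [0.2425, 0.9701]], R = [[4.1231, -0.4851], [0.0000, 2.1828]]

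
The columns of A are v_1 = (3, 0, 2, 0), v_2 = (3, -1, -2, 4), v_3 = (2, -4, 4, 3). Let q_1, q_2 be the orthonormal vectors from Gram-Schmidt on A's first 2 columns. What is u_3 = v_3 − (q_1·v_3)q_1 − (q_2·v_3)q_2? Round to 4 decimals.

v_1 = (3, 0, 2, 0); ‖v_1‖ = 3.6056, so q_1 = (0.8321, 0.0000, 0.5547, 0.0000).
q_1·v_2 = 0.8321·3 + 0.0000·(-1) + 0.5547·(-2) + 0.0000·4 = 1.3868.
u_2 = v_2 − 1.3868·q_1 = (1.8462, -1.0000, -2.7692, 4.0000).
‖u_2‖ = 5.2988, so q_2 = (0.3484, -0.1887, -0.5226, 0.7549).
q_1·v_3 = 0.8321·2 + 0.0000·(-4) + 0.5547·4 + 0.0000·3 = 3.8829; q_2·v_3 = 0.3484·2 + (-0.1887)·(-4) + (-0.5226)·4 + 0.7549·3 = 1.6259.
u_3 = v_3 − 3.8829·q_1 − 1.6259·q_2 = (-1.7973, -3.6932, 2.6959, 1.7726).

u_3 = (-1.7973, -3.6932, 2.6959, 1.7726)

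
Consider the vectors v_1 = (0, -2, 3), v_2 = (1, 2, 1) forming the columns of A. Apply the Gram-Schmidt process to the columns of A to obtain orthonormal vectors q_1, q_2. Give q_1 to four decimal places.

q_1 = (0.0000, -0.5547, 0.8321)

v_1 = (0, -2, 3); ‖v_1‖ = 3.6056, so q_1 = (0.0000, -0.5547, 0.8321).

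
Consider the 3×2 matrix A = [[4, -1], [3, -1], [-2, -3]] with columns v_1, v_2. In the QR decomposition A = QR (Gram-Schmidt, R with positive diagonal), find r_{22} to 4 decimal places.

v_1 = (4, 3, -2); ‖v_1‖ = 5.3852, so q_1 = (0.7428, 0.5571, -0.3714).
q_1·v_2 = 0.7428·(-1) + 0.5571·(-1) + (-0.3714)·(-3) = -0.1857.
u_2 = v_2 + 0.1857·q_1 = (-0.8621, -0.8966, -3.0690).
r_{22} = ‖u_2‖ = 3.3114.

r_{22} = 3.3114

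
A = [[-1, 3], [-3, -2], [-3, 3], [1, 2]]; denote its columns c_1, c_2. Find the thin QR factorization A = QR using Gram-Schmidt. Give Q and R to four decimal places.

c_1 = (-1, -3, -3, 1); ‖c_1‖ = 4.4721, so q_1 = (-0.2236, -0.6708, -0.6708, 0.2236).
q_1·c_2 = (-0.2236)·3 + (-0.6708)·(-2) + (-0.6708)·3 + 0.2236·2 = -0.8944.
u_2 = c_2 + 0.8944·q_1 = (2.8000, -2.6000, 2.4000, 2.2000).
‖u_2‖ = 5.0200, so q_2 = (0.5578, -0.5179, 0.4781, 0.4383).

Q = [[-0.2236, 0.5578], [-0.6708, -0.5179], [-0.6708, 0.4781], [0.2236, 0.4383]], R = [[4.4721, -0.8944], [0.0000, 5.0200]]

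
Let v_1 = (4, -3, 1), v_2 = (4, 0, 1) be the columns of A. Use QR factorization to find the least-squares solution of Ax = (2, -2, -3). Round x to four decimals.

v_1 = (4, -3, 1); ‖v_1‖ = 5.0990, so e_1 = (0.7845, -0.5883, 0.1961).
e_1·v_2 = 0.7845·4 + (-0.5883)·0 + 0.1961·1 = 3.3340.
u_2 = v_2 − 3.3340·e_1 = (1.3846, 1.9615, 0.3462).
‖u_2‖ = 2.4258, so e_2 = (0.5708, 0.8086, 0.1427).
Qᵀb = (2.1573, -0.9037).
Back-substitute: x_2 = -0.9037/2.4258 = -0.3725.
x_1 = (2.1573 − 3.3340·(-0.3725))/5.0990 = 0.6667.

x = (0.6667, -0.3725)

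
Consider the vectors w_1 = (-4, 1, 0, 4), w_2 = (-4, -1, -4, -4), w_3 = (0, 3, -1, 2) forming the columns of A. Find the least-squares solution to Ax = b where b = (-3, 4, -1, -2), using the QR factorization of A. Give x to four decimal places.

x = (-0.0625, 0.5446, 0.9643)

w_1 = (-4, 1, 0, 4); ‖w_1‖ = 5.7446, so q_1 = (-0.6963, 0.1741, 0.0000, 0.6963).
q_1·w_2 = (-0.6963)·(-4) + 0.1741·(-1) + 0.0000·(-4) + 0.6963·(-4) = -0.1741.
u_2 = w_2 + 0.1741·q_1 = (-4.1212, -0.9697, -4.0000, -3.8788).
‖u_2‖ = 6.9978, so q_2 = (-0.5889, -0.1386, -0.5716, -0.5543).
q_1·w_3 = (-0.6963)·0 + 0.1741·3 + 0.0000·(-1) + 0.6963·2 = 1.9149; q_2·w_3 = (-0.5889)·0 + (-0.1386)·3 + (-0.5716)·(-1) + (-0.5543)·2 = -0.9527.
u_3 = w_3 − 1.9149·q_1 + 0.9527·q_2 = (0.7723, 2.5347, -1.5446, 0.1386).
‖u_3‖ = 3.0701, so q_3 = (0.2515, 0.8256, -0.5031, 0.0451).
Qᵀb = (1.3926, 2.8927, 2.9605).
Back-substitute: x_3 = 2.9605/3.0701 = 0.9643.
x_2 = (2.8927 + 0.9527·0.9643)/6.9978 = 0.5446.
x_1 = (1.3926 + 0.1741·0.5446 − 1.9149·0.9643)/5.7446 = -0.0625.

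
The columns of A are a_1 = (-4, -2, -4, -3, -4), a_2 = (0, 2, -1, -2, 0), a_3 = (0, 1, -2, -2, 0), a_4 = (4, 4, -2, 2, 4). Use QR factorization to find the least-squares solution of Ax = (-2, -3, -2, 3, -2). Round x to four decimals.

a_1 = (-4, -2, -4, -3, -4); ‖a_1‖ = 7.8102, so e_1 = (-0.5121, -0.2561, -0.5121, -0.3841, -0.5121).
e_1·a_2 = (-0.5121)·0 + (-0.2561)·2 + (-0.5121)·(-1) + (-0.3841)·(-2) + (-0.5121)·0 = 0.7682.
u_2 = a_2 − 0.7682·e_1 = (0.3934, 2.1967, -0.6066, -1.7049, 0.3934).
‖u_2‖ = 2.9000, so e_2 = (0.1357, 0.7575, -0.2092, -0.5879, 0.1357).
e_1·a_3 = (-0.5121)·0 + (-0.2561)·1 + (-0.5121)·(-2) + (-0.3841)·(-2) + (-0.5121)·0 = 1.5364; e_2·a_3 = 0.1357·0 + 0.7575·1 + (-0.2092)·(-2) + (-0.5879)·(-2) + 0.1357·0 = 2.3516.
u_3 = a_3 − 1.5364·e_1 − 2.3516·e_2 = (0.4678, -0.3879, -0.7212, -0.0273, 0.4678).
‖u_3‖ = 1.0532, so e_3 = (0.4442, -0.3683, -0.6848, -0.0259, 0.4442).
e_1·a_4 = (-0.5121)·4 + (-0.2561)·4 + (-0.5121)·(-2) + (-0.3841)·2 + (-0.5121)·4 = -4.8654; e_2·a_4 = 0.1357·4 + 0.7575·4 + (-0.2092)·(-2) + (-0.5879)·2 + 0.1357·4 = 3.3579; e_3·a_4 = 0.4442·4 + (-0.3683)·4 + (-0.6848)·(-2) + (-0.0259)·2 + 0.4442·4 = 3.3983.
u_4 = a_4 + 4.8654·e_1 − 3.3579·e_2 − 3.3983·e_3 = (-0.4569, 1.4622, -1.4622, 2.1933, -0.4569).
‖u_4‖ = 3.0829, so e_4 = (-0.1482, 0.4743, -0.4743, 0.7114, -0.1482).
Qᵀb = (2.6888, -4.1606, 0.6201, 2.2529).
Back-substitute: x_4 = 2.2529/3.0829 = 0.7308.
x_3 = (0.6201 − 3.3983·0.7308)/1.0532 = -1.7692.
x_2 = (-4.1606 − 2.3516·(-1.7692) − 3.3579·0.7308)/2.9000 = -0.8462.
x_1 = (2.6888 − 0.7682·(-0.8462) − 1.5364·(-1.7692) + 4.8654·0.7308)/7.8102 = 1.2308.

x = (1.2308, -0.8462, -1.7692, 0.7308)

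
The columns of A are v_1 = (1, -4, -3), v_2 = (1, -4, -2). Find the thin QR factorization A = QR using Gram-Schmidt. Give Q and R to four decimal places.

v_1 = (1, -4, -3); ‖v_1‖ = 5.0990, so q_1 = (0.1961, -0.7845, -0.5883).
q_1·v_2 = 0.1961·1 + (-0.7845)·(-4) + (-0.5883)·(-2) = 4.5107.
u_2 = v_2 − 4.5107·q_1 = (0.1154, -0.4615, 0.6538).
‖u_2‖ = 0.8086, so q_2 = (0.1427, -0.5708, 0.8086).

Q = [[0.1961, 0.1427], [-0.7845, -0.5708], [-0.5883, 0.8086]], R = [[5.0990, 4.5107], [0.0000, 0.8086]]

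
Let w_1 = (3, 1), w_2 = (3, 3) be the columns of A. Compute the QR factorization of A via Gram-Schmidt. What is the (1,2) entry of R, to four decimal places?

r_{12} = 3.7947

w_1 = (3, 1); ‖w_1‖ = 3.1623, so e_1 = (0.9487, 0.3162).
r_{12} = e_1·w_2 = 3.7947.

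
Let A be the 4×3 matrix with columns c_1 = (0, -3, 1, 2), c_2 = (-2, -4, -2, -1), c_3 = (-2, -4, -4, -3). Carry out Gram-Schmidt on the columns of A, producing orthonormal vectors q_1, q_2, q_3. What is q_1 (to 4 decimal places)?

q_1 = (0.0000, -0.8018, 0.2673, 0.5345)

c_1 = (0, -3, 1, 2); ‖c_1‖ = 3.7417, so q_1 = (0.0000, -0.8018, 0.2673, 0.5345).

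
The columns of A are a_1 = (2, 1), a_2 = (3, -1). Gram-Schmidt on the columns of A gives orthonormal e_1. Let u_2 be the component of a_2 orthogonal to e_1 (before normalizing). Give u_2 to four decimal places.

e_1 = a_1/‖a_1‖ = (2, 1)/2.2361 = (0.8944, 0.4472).
r_{12} = e_1·a_2 = 2.2361.
u_2 = a_2 − 2.2361·e_1 = (1.0000, -2.0000).

u_2 = (1.0000, -2.0000)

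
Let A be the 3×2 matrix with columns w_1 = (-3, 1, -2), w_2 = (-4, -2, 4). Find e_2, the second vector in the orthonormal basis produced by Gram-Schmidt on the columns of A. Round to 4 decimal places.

w_1 = (-3, 1, -2); ‖w_1‖ = 3.7417, so e_1 = (-0.8018, 0.2673, -0.5345).
e_1·w_2 = (-0.8018)·(-4) + 0.2673·(-2) + (-0.5345)·4 = 0.5345.
u_2 = w_2 − 0.5345·e_1 = (-3.5714, -2.1429, 4.2857).
‖u_2‖ = 5.9761, so e_2 = (-0.5976, -0.3586, 0.7171).

e_2 = (-0.5976, -0.3586, 0.7171)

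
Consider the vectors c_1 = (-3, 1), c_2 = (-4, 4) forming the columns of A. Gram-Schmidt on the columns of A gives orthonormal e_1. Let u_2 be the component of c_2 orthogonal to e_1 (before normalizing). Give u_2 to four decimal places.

u_2 = (0.8000, 2.4000)

c_1 = (-3, 1); ‖c_1‖ = 3.1623, so e_1 = (-0.9487, 0.3162).
e_1·c_2 = (-0.9487)·(-4) + 0.3162·4 = 5.0596.
u_2 = c_2 − 5.0596·e_1 = (0.8000, 2.4000).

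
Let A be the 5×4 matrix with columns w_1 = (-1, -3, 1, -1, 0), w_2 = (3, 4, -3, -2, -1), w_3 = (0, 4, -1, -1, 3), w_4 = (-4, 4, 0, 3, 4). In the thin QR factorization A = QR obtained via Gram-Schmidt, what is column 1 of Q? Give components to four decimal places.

q_1 = w_1/‖w_1‖ = (-1, -3, 1, -1, 0)/3.4641 = (-0.2887, -0.8660, 0.2887, -0.2887, 0.0000).

q_1 = (-0.2887, -0.8660, 0.2887, -0.2887, 0.0000)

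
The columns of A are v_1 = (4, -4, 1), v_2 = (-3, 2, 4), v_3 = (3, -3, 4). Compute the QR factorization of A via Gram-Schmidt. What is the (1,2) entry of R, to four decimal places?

r_{12} = -2.7852

v_1 = (4, -4, 1); ‖v_1‖ = 5.7446, so e_1 = (0.6963, -0.6963, 0.1741).
r_{12} = e_1·v_2 = -2.7852.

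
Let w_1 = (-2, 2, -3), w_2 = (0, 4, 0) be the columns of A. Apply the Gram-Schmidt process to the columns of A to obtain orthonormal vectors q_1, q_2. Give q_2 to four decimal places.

q_2 = (0.2691, 0.8745, 0.4036)

q_1 = w_1/‖w_1‖ = (-2, 2, -3)/4.1231 = (-0.4851, 0.4851, -0.7276).
r_{12} = q_1·w_2 = 1.9403.
u_2 = w_2 − 1.9403·q_1 = (0.9412, 3.0588, 1.4118).
‖u_2‖ = 3.4979, so q_2 = (0.2691, 0.8745, 0.4036).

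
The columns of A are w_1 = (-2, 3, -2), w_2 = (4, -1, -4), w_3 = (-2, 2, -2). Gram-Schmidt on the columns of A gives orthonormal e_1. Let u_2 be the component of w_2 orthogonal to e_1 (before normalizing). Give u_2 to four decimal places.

u_2 = (3.6471, -0.4706, -4.3529)

e_1 = w_1/‖w_1‖ = (-2, 3, -2)/4.1231 = (-0.4851, 0.7276, -0.4851).
r_{12} = e_1·w_2 = -0.7276.
u_2 = w_2 + 0.7276·e_1 = (3.6471, -0.4706, -4.3529).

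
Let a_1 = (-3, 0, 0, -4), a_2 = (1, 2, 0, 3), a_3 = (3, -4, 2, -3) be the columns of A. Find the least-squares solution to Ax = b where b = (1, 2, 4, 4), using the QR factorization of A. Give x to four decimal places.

x = (1.0976, 3.2724, 0.8821)

a_1 = (-3, 0, 0, -4); ‖a_1‖ = 5.0000, so e_1 = (-0.6000, 0.0000, 0.0000, -0.8000).
e_1·a_2 = (-0.6000)·1 + 0.0000·2 + 0.0000·0 + (-0.8000)·3 = -3.0000.
u_2 = a_2 + 3.0000·e_1 = (-0.8000, 2.0000, 0.0000, 0.6000).
‖u_2‖ = 2.2361, so e_2 = (-0.3578, 0.8944, 0.0000, 0.2683).
e_1·a_3 = (-0.6000)·3 + 0.0000·(-4) + 0.0000·2 + (-0.8000)·(-3) = 0.6000; e_2·a_3 = (-0.3578)·3 + 0.8944·(-4) + 0.0000·2 + 0.2683·(-3) = -5.4560.
u_3 = a_3 − 0.6000·e_1 + 5.4560·e_2 = (1.4080, 0.8800, 2.0000, -1.0560).
‖u_3‖ = 2.8057, so e_3 = (0.5018, 0.3136, 0.7128, -0.3764).
Qᵀb = (-3.8000, 2.5044, 2.4750).
Back-substitute: x_3 = 2.4750/2.8057 = 0.8821.
x_2 = (2.5044 + 5.4560·0.8821)/2.2361 = 3.2724.
x_1 = (-3.8000 + 3.0000·3.2724 − 0.6000·0.8821)/5.0000 = 1.0976.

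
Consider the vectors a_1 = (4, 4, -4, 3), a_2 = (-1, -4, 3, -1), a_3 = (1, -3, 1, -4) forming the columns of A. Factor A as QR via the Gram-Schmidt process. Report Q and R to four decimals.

Q = [[0.5298, 0.6204, 0.4709], [0.5298, -0.6578, -0.1037], [-0.5298, 0.2317, -0.2602], [0.3974, 0.3588, -0.8365]], R = [[7.5498, -4.6359, -3.1789], [0.0000, 2.3471, 1.3903], [0.0000, 0.0000, 3.8680]]

e_1 = a_1/‖a_1‖ = (4, 4, -4, 3)/7.5498 = (0.5298, 0.5298, -0.5298, 0.3974).
r_{12} = e_1·a_2 = -4.6359.
u_2 = a_2 + 4.6359·e_1 = (1.4561, -1.5439, 0.5439, 0.8421).
‖u_2‖ = 2.3471, so e_2 = (0.6204, -0.6578, 0.2317, 0.3588).
r_{13} = e_1·a_3 = -3.1789; r_{23} = e_2·a_3 = 1.3903.
u_3 = a_3 + 3.1789·e_1 − 1.3903·e_2 = (1.8217, -0.4013, -1.0064, -3.2357).
‖u_3‖ = 3.8680, so e_3 = (0.4709, -0.1037, -0.2602, -0.8365).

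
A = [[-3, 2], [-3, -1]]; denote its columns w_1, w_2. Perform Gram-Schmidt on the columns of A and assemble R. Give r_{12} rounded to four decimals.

r_{12} = -0.7071

w_1 = (-3, -3); ‖w_1‖ = 4.2426, so q_1 = (-0.7071, -0.7071).
r_{12} = q_1·w_2 = -0.7071.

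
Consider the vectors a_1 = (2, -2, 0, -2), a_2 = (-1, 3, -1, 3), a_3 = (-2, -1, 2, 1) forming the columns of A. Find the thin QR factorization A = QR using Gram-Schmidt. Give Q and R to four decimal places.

Q = [[0.5774, 0.6963, 0.2202], [-0.5774, 0.3482, -0.4954], [0.0000, -0.5222, 0.4404], [-0.5774, 0.3482, 0.7156]], R = [[3.4641, -4.0415, -1.1547], [0.0000, 1.9149, -2.4371], [0.0000, 0.0000, 1.6514]]

a_1 = (2, -2, 0, -2); ‖a_1‖ = 3.4641, so e_1 = (0.5774, -0.5774, 0.0000, -0.5774).
e_1·a_2 = 0.5774·(-1) + (-0.5774)·3 + 0.0000·(-1) + (-0.5774)·3 = -4.0415.
u_2 = a_2 + 4.0415·e_1 = (1.3333, 0.6667, -1.0000, 0.6667).
‖u_2‖ = 1.9149, so e_2 = (0.6963, 0.3482, -0.5222, 0.3482).
e_1·a_3 = 0.5774·(-2) + (-0.5774)·(-1) + 0.0000·2 + (-0.5774)·1 = -1.1547; e_2·a_3 = 0.6963·(-2) + 0.3482·(-1) + (-0.5222)·2 + 0.3482·1 = -2.4371.
u_3 = a_3 + 1.1547·e_1 + 2.4371·e_2 = (0.3636, -0.8182, 0.7273, 1.1818).
‖u_3‖ = 1.6514, so e_3 = (0.2202, -0.4954, 0.4404, 0.7156).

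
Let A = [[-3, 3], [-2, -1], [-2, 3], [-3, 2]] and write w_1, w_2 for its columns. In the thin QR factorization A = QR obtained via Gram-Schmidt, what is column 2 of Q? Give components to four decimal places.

e_2 = (0.2675, -0.8153, 0.5096, -0.0637)

e_1 = w_1/‖w_1‖ = (-3, -2, -2, -3)/5.0990 = (-0.5883, -0.3922, -0.3922, -0.5883).
r_{12} = e_1·w_2 = -3.7262.
u_2 = w_2 + 3.7262·e_1 = (0.8077, -2.4615, 1.5385, -0.1923).
‖u_2‖ = 3.0192, so e_2 = (0.2675, -0.8153, 0.5096, -0.0637).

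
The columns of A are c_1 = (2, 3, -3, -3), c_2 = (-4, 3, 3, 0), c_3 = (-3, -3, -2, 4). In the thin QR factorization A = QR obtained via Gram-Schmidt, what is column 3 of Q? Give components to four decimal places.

e_3 = (-0.5522, 0.0059, -0.7421, 0.3799)

c_1 = (2, 3, -3, -3); ‖c_1‖ = 5.5678, so e_1 = (0.3592, 0.5388, -0.5388, -0.5388).
e_1·c_2 = 0.3592·(-4) + 0.5388·3 + (-0.5388)·3 + (-0.5388)·0 = -1.4368.
u_2 = c_2 + 1.4368·e_1 = (-3.4839, 3.7742, 2.2258, -0.7742).
‖u_2‖ = 5.6511, so e_2 = (-0.6165, 0.6679, 0.3939, -0.1370).
e_1·c_3 = 0.3592·(-3) + 0.5388·(-3) + (-0.5388)·(-2) + (-0.5388)·4 = -3.7717; e_2·c_3 = (-0.6165)·(-3) + 0.6679·(-3) + 0.3939·(-2) + (-0.1370)·4 = -1.4898.
u_3 = c_3 + 3.7717·e_1 + 1.4898·e_2 = (-2.5636, 0.0273, -3.4455, 1.7636).
‖u_3‖ = 4.6427, so e_3 = (-0.5522, 0.0059, -0.7421, 0.3799).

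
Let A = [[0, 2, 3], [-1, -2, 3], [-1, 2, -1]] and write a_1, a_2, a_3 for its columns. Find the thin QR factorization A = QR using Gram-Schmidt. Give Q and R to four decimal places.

Q = [[0.0000, 0.5774, 0.8165], [-0.7071, -0.5774, 0.4082], [-0.7071, 0.5774, -0.4082]], R = [[1.4142, 0.0000, -1.4142], [0.0000, 3.4641, -0.5774], [0.0000, 0.0000, 4.0825]]

q_1 = a_1/‖a_1‖ = (0, -1, -1)/1.4142 = (0.0000, -0.7071, -0.7071).
r_{12} = q_1·a_2 = 0.0000.
u_2 = a_2 + 0.0000·q_1 = (2.0000, -2.0000, 2.0000).
‖u_2‖ = 3.4641, so q_2 = (0.5774, -0.5774, 0.5774).
r_{13} = q_1·a_3 = -1.4142; r_{23} = q_2·a_3 = -0.5774.
u_3 = a_3 + 1.4142·q_1 + 0.5774·q_2 = (3.3333, 1.6667, -1.6667).
‖u_3‖ = 4.0825, so q_3 = (0.8165, 0.4082, -0.4082).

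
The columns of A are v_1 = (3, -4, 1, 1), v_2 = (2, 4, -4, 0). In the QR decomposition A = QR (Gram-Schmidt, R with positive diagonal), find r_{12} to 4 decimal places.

r_{12} = -2.6943

v_1 = (3, -4, 1, 1); ‖v_1‖ = 5.1962, so e_1 = (0.5774, -0.7698, 0.1925, 0.1925).
r_{12} = e_1·v_2 = -2.6943.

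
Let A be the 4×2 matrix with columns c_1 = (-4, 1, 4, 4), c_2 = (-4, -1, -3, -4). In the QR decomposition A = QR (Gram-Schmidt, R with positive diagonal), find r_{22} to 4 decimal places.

c_1 = (-4, 1, 4, 4); ‖c_1‖ = 7.0000, so e_1 = (-0.5714, 0.1429, 0.5714, 0.5714).
e_1·c_2 = (-0.5714)·(-4) + 0.1429·(-1) + 0.5714·(-3) + 0.5714·(-4) = -1.8571.
u_2 = c_2 + 1.8571·e_1 = (-5.0612, -0.7347, -1.9388, -2.9388).
r_{22} = ‖u_2‖ = 6.2089.

r_{22} = 6.2089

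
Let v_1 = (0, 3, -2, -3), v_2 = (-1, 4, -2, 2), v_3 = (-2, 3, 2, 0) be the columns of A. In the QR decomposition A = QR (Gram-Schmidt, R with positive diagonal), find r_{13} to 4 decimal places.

v_1 = (0, 3, -2, -3); ‖v_1‖ = 4.6904, so e_1 = (0.0000, 0.6396, -0.4264, -0.6396).
r_{13} = e_1·v_3 = 1.0660.

r_{13} = 1.0660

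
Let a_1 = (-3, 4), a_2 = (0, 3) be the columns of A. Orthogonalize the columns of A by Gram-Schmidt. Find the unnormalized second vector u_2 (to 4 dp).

u_2 = (1.4400, 1.0800)

a_1 = (-3, 4); ‖a_1‖ = 5.0000, so q_1 = (-0.6000, 0.8000).
q_1·a_2 = (-0.6000)·0 + 0.8000·3 = 2.4000.
u_2 = a_2 − 2.4000·q_1 = (1.4400, 1.0800).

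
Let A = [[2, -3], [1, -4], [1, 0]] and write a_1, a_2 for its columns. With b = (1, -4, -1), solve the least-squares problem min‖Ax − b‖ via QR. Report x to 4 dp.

a_1 = (2, 1, 1); ‖a_1‖ = 2.4495, so e_1 = (0.8165, 0.4082, 0.4082).
e_1·a_2 = 0.8165·(-3) + 0.4082·(-4) + 0.4082·0 = -4.0825.
u_2 = a_2 + 4.0825·e_1 = (0.3333, -2.3333, 1.6667).
‖u_2‖ = 2.8868, so e_2 = (0.1155, -0.8083, 0.5774).
Qᵀb = (-1.2247, 2.7713).
Back-substitute: x_2 = 2.7713/2.8868 = 0.9600.
x_1 = (-1.2247 + 4.0825·0.9600)/2.4495 = 1.1000.

x = (1.1000, 0.9600)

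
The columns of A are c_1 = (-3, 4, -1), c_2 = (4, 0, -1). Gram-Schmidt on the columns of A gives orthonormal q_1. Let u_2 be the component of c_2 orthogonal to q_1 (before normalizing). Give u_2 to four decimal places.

u_2 = (2.7308, 1.6923, -1.4231)

c_1 = (-3, 4, -1); ‖c_1‖ = 5.0990, so q_1 = (-0.5883, 0.7845, -0.1961).
q_1·c_2 = (-0.5883)·4 + 0.7845·0 + (-0.1961)·(-1) = -2.1573.
u_2 = c_2 + 2.1573·q_1 = (2.7308, 1.6923, -1.4231).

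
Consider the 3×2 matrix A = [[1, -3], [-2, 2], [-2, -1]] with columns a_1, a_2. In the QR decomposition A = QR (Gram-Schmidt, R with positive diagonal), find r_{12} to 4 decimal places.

r_{12} = -1.6667

a_1 = (1, -2, -2); ‖a_1‖ = 3.0000, so q_1 = (0.3333, -0.6667, -0.6667).
r_{12} = q_1·a_2 = -1.6667.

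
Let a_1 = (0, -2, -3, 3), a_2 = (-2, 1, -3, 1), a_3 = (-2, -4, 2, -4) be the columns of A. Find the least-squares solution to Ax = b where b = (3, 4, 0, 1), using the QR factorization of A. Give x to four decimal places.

e_1 = a_1/‖a_1‖ = (0, -2, -3, 3)/4.6904 = (0.0000, -0.4264, -0.6396, 0.6396).
r_{12} = e_1·a_2 = 2.1320.
u_2 = a_2 − 2.1320·e_1 = (-2.0000, 1.9091, -1.6364, -0.3636).
‖u_2‖ = 3.2333, so e_2 = (-0.6186, 0.5904, -0.5061, -0.1125).
r_{13} = e_1·a_3 = -2.1320; r_{23} = e_2·a_3 = -1.6870.
u_3 = a_3 + 2.1320·e_1 + 1.6870·e_2 = (-3.0435, -3.9130, -0.2174, -2.8261).
‖u_3‖ = 5.7104, so e_3 = (-0.5330, -0.6852, -0.0381, -0.4949).
Qᵀb = (-1.0660, 0.3936, -4.8348).
Back-substitute: x_3 = -4.8348/5.7104 = -0.8467.
x_2 = (0.3936 + 1.6870·(-0.8467))/3.2333 = -0.3200.
x_1 = (-1.0660 − 2.1320·(-0.3200) + 2.1320·(-0.8467))/4.6904 = -0.4667.

x = (-0.4667, -0.3200, -0.8467)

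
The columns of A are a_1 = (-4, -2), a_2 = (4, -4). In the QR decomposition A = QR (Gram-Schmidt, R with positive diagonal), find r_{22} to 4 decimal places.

a_1 = (-4, -2); ‖a_1‖ = 4.4721, so e_1 = (-0.8944, -0.4472).
e_1·a_2 = (-0.8944)·4 + (-0.4472)·(-4) = -1.7889.
u_2 = a_2 + 1.7889·e_1 = (2.4000, -4.8000).
r_{22} = ‖u_2‖ = 5.3666.

r_{22} = 5.3666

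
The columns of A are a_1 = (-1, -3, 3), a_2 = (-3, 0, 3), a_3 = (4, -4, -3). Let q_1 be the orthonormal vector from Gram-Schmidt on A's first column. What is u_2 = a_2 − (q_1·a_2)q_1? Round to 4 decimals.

u_2 = (-2.3684, 1.8947, 1.1053)

a_1 = (-1, -3, 3); ‖a_1‖ = 4.3589, so q_1 = (-0.2294, -0.6882, 0.6882).
q_1·a_2 = (-0.2294)·(-3) + (-0.6882)·0 + 0.6882·3 = 2.7530.
u_2 = a_2 − 2.7530·q_1 = (-2.3684, 1.8947, 1.1053).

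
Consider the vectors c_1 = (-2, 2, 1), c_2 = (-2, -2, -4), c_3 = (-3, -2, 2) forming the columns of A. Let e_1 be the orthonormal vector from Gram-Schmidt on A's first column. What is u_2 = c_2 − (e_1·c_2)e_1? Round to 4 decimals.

u_2 = (-2.8889, -1.1111, -3.5556)

c_1 = (-2, 2, 1); ‖c_1‖ = 3.0000, so e_1 = (-0.6667, 0.6667, 0.3333).
e_1·c_2 = (-0.6667)·(-2) + 0.6667·(-2) + 0.3333·(-4) = -1.3333.
u_2 = c_2 + 1.3333·e_1 = (-2.8889, -1.1111, -3.5556).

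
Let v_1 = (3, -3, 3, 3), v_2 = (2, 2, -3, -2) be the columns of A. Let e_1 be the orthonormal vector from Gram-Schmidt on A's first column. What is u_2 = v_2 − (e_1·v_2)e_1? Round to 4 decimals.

v_1 = (3, -3, 3, 3); ‖v_1‖ = 6.0000, so e_1 = (0.5000, -0.5000, 0.5000, 0.5000).
e_1·v_2 = 0.5000·2 + (-0.5000)·2 + 0.5000·(-3) + 0.5000·(-2) = -2.5000.
u_2 = v_2 + 2.5000·e_1 = (3.2500, 0.7500, -1.7500, -0.7500).

u_2 = (3.2500, 0.7500, -1.7500, -0.7500)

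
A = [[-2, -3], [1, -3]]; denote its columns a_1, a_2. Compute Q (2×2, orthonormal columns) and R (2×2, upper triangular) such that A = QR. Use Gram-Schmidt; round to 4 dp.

Q = [[-0.8944, -0.4472], [0.4472, -0.8944]], R = [[2.2361, 1.3416], [0.0000, 4.0249]]

q_1 = a_1/‖a_1‖ = (-2, 1)/2.2361 = (-0.8944, 0.4472).
r_{12} = q_1·a_2 = 1.3416.
u_2 = a_2 − 1.3416·q_1 = (-1.8000, -3.6000).
‖u_2‖ = 4.0249, so q_2 = (-0.4472, -0.8944).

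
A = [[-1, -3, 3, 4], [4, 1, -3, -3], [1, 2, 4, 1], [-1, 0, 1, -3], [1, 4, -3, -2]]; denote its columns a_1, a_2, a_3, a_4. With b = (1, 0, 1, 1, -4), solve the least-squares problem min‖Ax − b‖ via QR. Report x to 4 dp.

x = (0.3520, -0.6955, 0.5825, -0.4099)

e_1 = a_1/‖a_1‖ = (-1, 4, 1, -1, 1)/4.4721 = (-0.2236, 0.8944, 0.2236, -0.2236, 0.2236).
r_{12} = e_1·a_2 = 2.9069.
u_2 = a_2 − 2.9069·e_1 = (-2.3500, -1.6000, 1.3500, 0.6500, 3.3500).
‖u_2‖ = 4.6422, so e_2 = (-0.5062, -0.3447, 0.2908, 0.1400, 0.7216).
r_{13} = e_1·a_3 = -3.3541; r_{23} = e_2·a_3 = -1.3463.
u_3 = a_3 + 3.3541·e_1 + 1.3463·e_2 = (1.5684, -0.4640, 5.1415, 0.4385, -1.2784).
‖u_3‖ = 5.5621, so e_3 = (0.2820, -0.0834, 0.9244, 0.0788, -0.2298).
r_{14} = e_1·a_4 = -3.1305; r_{24} = e_2·a_4 = -2.5634; r_{34} = e_3·a_4 = 2.5258.
u_4 = a_4 + 3.1305·e_1 + 2.5634·e_2 − 2.5258·e_3 = (1.2901, -0.8728, 0.1107, -3.5402, 1.1304).
‖u_4‖ = 4.0310, so e_4 = (0.3200, -0.2165, 0.0275, -0.8782, 0.2804).
Qᵀb = (-1.1180, -2.9620, 2.2046, -1.6525).
Back-substitute: x_4 = -1.6525/4.0310 = -0.4099.
x_3 = (2.2046 − 2.5258·(-0.4099))/5.5621 = 0.5825.
x_2 = (-2.9620 + 1.3463·0.5825 + 2.5634·(-0.4099))/4.6422 = -0.6955.
x_1 = (-1.1180 − 2.9069·(-0.6955) + 3.3541·0.5825 + 3.1305·(-0.4099))/4.4721 = 0.3520.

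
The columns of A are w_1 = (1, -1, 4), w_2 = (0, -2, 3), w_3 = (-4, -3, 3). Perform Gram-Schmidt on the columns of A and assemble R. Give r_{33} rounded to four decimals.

w_1 = (1, -1, 4); ‖w_1‖ = 4.2426, so q_1 = (0.2357, -0.2357, 0.9428).
q_1·w_2 = 0.2357·0 + (-0.2357)·(-2) + 0.9428·3 = 3.2998.
u_2 = w_2 − 3.2998·q_1 = (-0.7778, -1.2222, -0.1111).
‖u_2‖ = 1.4530, so q_2 = (-0.5353, -0.8412, -0.0765).
q_1·w_3 = 0.2357·(-4) + (-0.2357)·(-3) + 0.9428·3 = 2.5927; q_2·w_3 = (-0.5353)·(-4) + (-0.8412)·(-3) + (-0.0765)·3 = 4.4354.
u_3 = w_3 − 2.5927·q_1 − 4.4354·q_2 = (-2.2368, 1.3421, 0.8947).
r_{33} = ‖u_3‖ = 2.7578.

r_{33} = 2.7578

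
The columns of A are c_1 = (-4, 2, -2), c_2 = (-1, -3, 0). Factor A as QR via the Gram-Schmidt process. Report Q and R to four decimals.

c_1 = (-4, 2, -2); ‖c_1‖ = 4.8990, so q_1 = (-0.8165, 0.4082, -0.4082).
q_1·c_2 = (-0.8165)·(-1) + 0.4082·(-3) + (-0.4082)·0 = -0.4082.
u_2 = c_2 + 0.4082·q_1 = (-1.3333, -2.8333, -0.1667).
‖u_2‖ = 3.1358, so q_2 = (-0.4252, -0.9035, -0.0531).

Q = [[-0.8165, -0.4252], [0.4082, -0.9035], [-0.4082, -0.0531]], R = [[4.8990, -0.4082], [0.0000, 3.1358]]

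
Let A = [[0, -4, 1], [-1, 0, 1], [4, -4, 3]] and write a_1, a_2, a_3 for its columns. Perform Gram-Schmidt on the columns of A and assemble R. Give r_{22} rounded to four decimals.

a_1 = (0, -1, 4); ‖a_1‖ = 4.1231, so q_1 = (0.0000, -0.2425, 0.9701).
q_1·a_2 = 0.0000·(-4) + (-0.2425)·0 + 0.9701·(-4) = -3.8806.
u_2 = a_2 + 3.8806·q_1 = (-4.0000, -0.9412, -0.2353).
r_{22} = ‖u_2‖ = 4.1160.

r_{22} = 4.1160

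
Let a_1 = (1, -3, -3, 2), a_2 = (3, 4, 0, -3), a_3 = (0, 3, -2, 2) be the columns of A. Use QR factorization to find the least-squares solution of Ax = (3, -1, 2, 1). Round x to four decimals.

a_1 = (1, -3, -3, 2); ‖a_1‖ = 4.7958, so e_1 = (0.2085, -0.6255, -0.6255, 0.4170).
e_1·a_2 = 0.2085·3 + (-0.6255)·4 + (-0.6255)·0 + 0.4170·(-3) = -3.1277.
u_2 = a_2 + 3.1277·e_1 = (3.6522, 2.0435, -1.9565, -1.6957).
‖u_2‖ = 4.9211, so e_2 = (0.7421, 0.4152, -0.3976, -0.3446).
e_1·a_3 = 0.2085·0 + (-0.6255)·3 + (-0.6255)·(-2) + 0.4170·2 = 0.2085; e_2·a_3 = 0.7421·0 + 0.4152·3 + (-0.3976)·(-2) + (-0.3446)·2 = 1.3518.
u_3 = a_3 − 0.2085·e_1 − 1.3518·e_2 = (-1.0467, 2.5691, -1.3321, 2.3788).
‖u_3‖ = 3.8896, so e_3 = (-0.2691, 0.6605, -0.3425, 0.6116).
Qᵀb = (0.4170, 0.6715, -1.5412).
Back-substitute: x_3 = -1.5412/3.8896 = -0.3962.
x_2 = (0.6715 − 1.3518·(-0.3962))/4.9211 = 0.2453.
x_1 = (0.4170 + 3.1277·0.2453 − 0.2085·(-0.3962))/4.7958 = 0.2642.

x = (0.2642, 0.2453, -0.3962)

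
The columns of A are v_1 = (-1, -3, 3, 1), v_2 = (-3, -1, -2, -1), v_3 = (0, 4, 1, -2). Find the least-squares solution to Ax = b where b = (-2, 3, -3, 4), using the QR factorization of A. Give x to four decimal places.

x = (-0.7628, 0.1987, -0.3141)

v_1 = (-1, -3, 3, 1); ‖v_1‖ = 4.4721, so q_1 = (-0.2236, -0.6708, 0.6708, 0.2236).
q_1·v_2 = (-0.2236)·(-3) + (-0.6708)·(-1) + 0.6708·(-2) + 0.2236·(-1) = -0.2236.
u_2 = v_2 + 0.2236·q_1 = (-3.0500, -1.1500, -1.8500, -0.9500).
‖u_2‖ = 3.8665, so q_2 = (-0.7888, -0.2974, -0.4785, -0.2457).
q_1·v_3 = (-0.2236)·0 + (-0.6708)·4 + 0.6708·1 + 0.2236·(-2) = -2.4597; q_2·v_3 = (-0.7888)·0 + (-0.2974)·4 + (-0.4785)·1 + (-0.2457)·(-2) = -1.1768.
u_3 = v_3 + 2.4597·q_1 + 1.1768·q_2 = (-1.4783, 2.0000, 2.0870, -1.7391).
‖u_3‖ = 3.6831, so q_3 = (-0.4014, 0.5430, 0.5666, -0.4722).
Qᵀb = (-2.6833, 1.1380, -1.1569).
Back-substitute: x_3 = -1.1569/3.6831 = -0.3141.
x_2 = (1.1380 + 1.1768·(-0.3141))/3.8665 = 0.1987.
x_1 = (-2.6833 + 0.2236·0.1987 + 2.4597·(-0.3141))/4.4721 = -0.7628.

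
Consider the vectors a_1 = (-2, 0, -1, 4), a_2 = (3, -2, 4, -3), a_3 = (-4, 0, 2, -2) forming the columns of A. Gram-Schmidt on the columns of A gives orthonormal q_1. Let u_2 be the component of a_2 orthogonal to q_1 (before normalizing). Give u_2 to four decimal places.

u_2 = (0.9048, -2.0000, 2.9524, 1.1905)

q_1 = a_1/‖a_1‖ = (-2, 0, -1, 4)/4.5826 = (-0.4364, 0.0000, -0.2182, 0.8729).
r_{12} = q_1·a_2 = -4.8008.
u_2 = a_2 + 4.8008·q_1 = (0.9048, -2.0000, 2.9524, 1.1905).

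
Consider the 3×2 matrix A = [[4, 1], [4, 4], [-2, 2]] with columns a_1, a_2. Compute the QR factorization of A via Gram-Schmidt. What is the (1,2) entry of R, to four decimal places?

a_1 = (4, 4, -2); ‖a_1‖ = 6.0000, so e_1 = (0.6667, 0.6667, -0.3333).
r_{12} = e_1·a_2 = 2.6667.

r_{12} = 2.6667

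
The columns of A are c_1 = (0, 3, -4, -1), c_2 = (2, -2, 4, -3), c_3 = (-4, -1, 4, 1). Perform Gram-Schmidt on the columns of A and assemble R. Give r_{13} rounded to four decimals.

r_{13} = -3.9223

c_1 = (0, 3, -4, -1); ‖c_1‖ = 5.0990, so q_1 = (0.0000, 0.5883, -0.7845, -0.1961).
r_{13} = q_1·c_3 = -3.9223.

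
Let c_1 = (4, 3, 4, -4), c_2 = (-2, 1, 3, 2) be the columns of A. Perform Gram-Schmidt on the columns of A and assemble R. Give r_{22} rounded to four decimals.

r_{22} = 4.2406

c_1 = (4, 3, 4, -4); ‖c_1‖ = 7.5498, so q_1 = (0.5298, 0.3974, 0.5298, -0.5298).
q_1·c_2 = 0.5298·(-2) + 0.3974·1 + 0.5298·3 + (-0.5298)·2 = -0.1325.
u_2 = c_2 + 0.1325·q_1 = (-1.9298, 1.0526, 3.0702, 1.9298).
r_{22} = ‖u_2‖ = 4.2406.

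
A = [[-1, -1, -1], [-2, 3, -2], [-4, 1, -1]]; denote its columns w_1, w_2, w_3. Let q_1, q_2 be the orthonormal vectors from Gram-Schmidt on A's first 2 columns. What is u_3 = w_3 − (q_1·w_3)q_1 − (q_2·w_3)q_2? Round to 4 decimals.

u_3 = (-1.0000, -0.5000, 0.5000)

w_1 = (-1, -2, -4); ‖w_1‖ = 4.5826, so q_1 = (-0.2182, -0.4364, -0.8729).
q_1·w_2 = (-0.2182)·(-1) + (-0.4364)·3 + (-0.8729)·1 = -1.9640.
u_2 = w_2 + 1.9640·q_1 = (-1.4286, 2.1429, -0.7143).
‖u_2‖ = 2.6726, so q_2 = (-0.5345, 0.8018, -0.2673).
q_1·w_3 = (-0.2182)·(-1) + (-0.4364)·(-2) + (-0.8729)·(-1) = 1.9640; q_2·w_3 = (-0.5345)·(-1) + 0.8018·(-2) + (-0.2673)·(-1) = -0.8018.
u_3 = w_3 − 1.9640·q_1 + 0.8018·q_2 = (-1.0000, -0.5000, 0.5000).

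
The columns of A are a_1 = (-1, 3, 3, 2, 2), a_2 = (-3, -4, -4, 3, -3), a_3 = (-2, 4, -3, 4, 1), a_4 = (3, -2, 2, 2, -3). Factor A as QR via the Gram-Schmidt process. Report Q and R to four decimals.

Q = [[-0.1925, -0.5784, 0.1111, 0.7021], [0.5774, -0.2552, 0.6359, 0.0669], [0.5774, -0.2552, -0.7470, 0.1426], [0.3849, 0.6974, 0.0926, 0.5091], [0.3849, -0.2211, 0.1296, -0.4723]], R = [[5.1962, -4.0415, 2.8868, -0.9623], [0.0000, 6.5320, 3.4701, 0.3232], [0.0000, 0.0000, 5.0621, -2.6360], [0.0000, 0.0000, 0.0000, 4.6927]]

a_1 = (-1, 3, 3, 2, 2); ‖a_1‖ = 5.1962, so e_1 = (-0.1925, 0.5774, 0.5774, 0.3849, 0.3849).
e_1·a_2 = (-0.1925)·(-3) + 0.5774·(-4) + 0.5774·(-4) + 0.3849·3 + 0.3849·(-3) = -4.0415.
u_2 = a_2 + 4.0415·e_1 = (-3.7778, -1.6667, -1.6667, 4.5556, -1.4444).
‖u_2‖ = 6.5320, so e_2 = (-0.5784, -0.2552, -0.2552, 0.6974, -0.2211).
e_1·a_3 = (-0.1925)·(-2) + 0.5774·4 + 0.5774·(-3) + 0.3849·4 + 0.3849·1 = 2.8868; e_2·a_3 = (-0.5784)·(-2) + (-0.2552)·4 + (-0.2552)·(-3) + 0.6974·4 + (-0.2211)·1 = 3.4701.
u_3 = a_3 − 2.8868·e_1 − 3.4701·e_2 = (0.5625, 3.2188, -3.7812, 0.4688, 0.6562).
‖u_3‖ = 5.0621, so e_3 = (0.1111, 0.6359, -0.7470, 0.0926, 0.1296).
e_1·a_4 = (-0.1925)·3 + 0.5774·(-2) + 0.5774·2 + 0.3849·2 + 0.3849·(-3) = -0.9623; e_2·a_4 = (-0.5784)·3 + (-0.2552)·(-2) + (-0.2552)·2 + 0.6974·2 + (-0.2211)·(-3) = 0.3232; e_3·a_4 = 0.1111·3 + 0.6359·(-2) + (-0.7470)·2 + 0.0926·2 + 0.1296·(-3) = -2.6360.
u_4 = a_4 + 0.9623·e_1 − 0.3232·e_2 + 2.6360·e_3 = (3.2946, 0.3141, 0.6690, 2.3891, -2.2164).
‖u_4‖ = 4.6927, so e_4 = (0.7021, 0.0669, 0.1426, 0.5091, -0.4723).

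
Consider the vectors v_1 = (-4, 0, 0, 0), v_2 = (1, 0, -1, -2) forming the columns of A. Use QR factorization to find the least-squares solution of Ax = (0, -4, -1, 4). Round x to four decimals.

q_1 = v_1/‖v_1‖ = (-4, 0, 0, 0)/4.0000 = (-1.0000, 0.0000, 0.0000, 0.0000).
r_{12} = q_1·v_2 = -1.0000.
u_2 = v_2 + 1.0000·q_1 = (0.0000, 0.0000, -1.0000, -2.0000).
‖u_2‖ = 2.2361, so q_2 = (0.0000, 0.0000, -0.4472, -0.8944).
Qᵀb = (0.0000, -3.1305).
Back-substitute: x_2 = -3.1305/2.2361 = -1.4000.
x_1 = (0.0000 + 1.0000·(-1.4000))/4.0000 = -0.3500.

x = (-0.3500, -1.4000)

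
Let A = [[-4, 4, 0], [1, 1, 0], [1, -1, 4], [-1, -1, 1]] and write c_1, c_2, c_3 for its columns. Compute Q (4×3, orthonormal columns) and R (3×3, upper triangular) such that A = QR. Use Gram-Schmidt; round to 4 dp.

q_1 = c_1/‖c_1‖ = (-4, 1, 1, -1)/4.3589 = (-0.9177, 0.2294, 0.2294, -0.2294).
r_{12} = q_1·c_2 = -3.4412.
u_2 = c_2 + 3.4412·q_1 = (0.8421, 1.7895, -0.2105, -1.7895).
‖u_2‖ = 2.6754, so q_2 = (0.3148, 0.6689, -0.0787, -0.6689).
r_{13} = q_1·c_3 = 0.6882; r_{23} = q_2·c_3 = -0.9836.
u_3 = c_3 − 0.6882·q_1 + 0.9836·q_2 = (0.9412, 0.5000, 3.7647, 0.5000).
‖u_3‖ = 3.9445, so q_3 = (0.2386, 0.1268, 0.9544, 0.1268).

Q = [[-0.9177, 0.3148, 0.2386], [0.2294, 0.6689, 0.1268], [0.2294, -0.0787, 0.9544], [-0.2294, -0.6689, 0.1268]], R = [[4.3589, -3.4412, 0.6882], [0.0000, 2.6754, -0.9836], [0.0000, 0.0000, 3.9445]]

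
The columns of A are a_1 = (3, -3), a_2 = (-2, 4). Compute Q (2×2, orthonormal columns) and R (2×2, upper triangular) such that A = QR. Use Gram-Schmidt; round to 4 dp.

Q = [[0.7071, 0.7071], [-0.7071, 0.7071]], R = [[4.2426, -4.2426], [0.0000, 1.4142]]

e_1 = a_1/‖a_1‖ = (3, -3)/4.2426 = (0.7071, -0.7071).
r_{12} = e_1·a_2 = -4.2426.
u_2 = a_2 + 4.2426·e_1 = (1.0000, 1.0000).
‖u_2‖ = 1.4142, so e_2 = (0.7071, 0.7071).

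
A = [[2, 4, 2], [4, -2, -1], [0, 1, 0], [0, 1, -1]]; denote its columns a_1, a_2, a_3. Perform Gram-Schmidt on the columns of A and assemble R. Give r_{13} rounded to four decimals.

r_{13} = 0.0000

q_1 = a_1/‖a_1‖ = (2, 4, 0, 0)/4.4721 = (0.4472, 0.8944, 0.0000, 0.0000).
r_{13} = q_1·a_3 = 0.0000.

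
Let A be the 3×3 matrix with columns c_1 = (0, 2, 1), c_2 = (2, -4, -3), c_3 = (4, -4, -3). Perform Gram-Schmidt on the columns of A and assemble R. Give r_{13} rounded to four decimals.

e_1 = c_1/‖c_1‖ = (0, 2, 1)/2.2361 = (0.0000, 0.8944, 0.4472).
r_{13} = e_1·c_3 = -4.9193.

r_{13} = -4.9193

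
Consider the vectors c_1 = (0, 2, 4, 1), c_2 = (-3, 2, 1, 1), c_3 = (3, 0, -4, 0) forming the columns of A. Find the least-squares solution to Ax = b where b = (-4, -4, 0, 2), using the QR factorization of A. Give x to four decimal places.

x = (-1.2762, 0.0762, -1.2571)

c_1 = (0, 2, 4, 1); ‖c_1‖ = 4.5826, so e_1 = (0.0000, 0.4364, 0.8729, 0.2182).
e_1·c_2 = 0.0000·(-3) + 0.4364·2 + 0.8729·1 + 0.2182·1 = 1.9640.
u_2 = c_2 − 1.9640·e_1 = (-3.0000, 1.1429, -0.7143, 0.5714).
‖u_2‖ = 3.3381, so e_2 = (-0.8987, 0.3424, -0.2140, 0.1712).
e_1·c_3 = 0.0000·3 + 0.4364·0 + 0.8729·(-4) + 0.2182·0 = -3.4915; e_2·c_3 = (-0.8987)·3 + 0.3424·0 + (-0.2140)·(-4) + 0.1712·0 = -1.8402.
u_3 = c_3 + 3.4915·e_1 + 1.8402·e_2 = (1.3462, 2.1538, -1.3462, 1.0769).
‖u_3‖ = 3.0697, so e_3 = (0.4385, 0.7016, -0.4385, 0.3508).
Qᵀb = (-1.3093, 2.5678, -3.8591).
Back-substitute: x_3 = -3.8591/3.0697 = -1.2571.
x_2 = (2.5678 + 1.8402·(-1.2571))/3.3381 = 0.0762.
x_1 = (-1.3093 − 1.9640·0.0762 + 3.4915·(-1.2571))/4.5826 = -1.2762.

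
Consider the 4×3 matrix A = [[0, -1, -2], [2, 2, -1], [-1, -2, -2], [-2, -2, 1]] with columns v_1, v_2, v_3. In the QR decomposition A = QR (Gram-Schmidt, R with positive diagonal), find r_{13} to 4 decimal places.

r_{13} = -0.6667

v_1 = (0, 2, -1, -2); ‖v_1‖ = 3.0000, so e_1 = (0.0000, 0.6667, -0.3333, -0.6667).
r_{13} = e_1·v_3 = -0.6667.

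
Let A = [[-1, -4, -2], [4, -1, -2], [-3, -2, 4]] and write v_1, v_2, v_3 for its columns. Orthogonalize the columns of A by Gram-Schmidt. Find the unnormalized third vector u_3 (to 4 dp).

u_3 = (-1.5098, 1.3725, 2.3333)

v_1 = (-1, 4, -3); ‖v_1‖ = 5.0990, so e_1 = (-0.1961, 0.7845, -0.5883).
e_1·v_2 = (-0.1961)·(-4) + 0.7845·(-1) + (-0.5883)·(-2) = 1.1767.
u_2 = v_2 − 1.1767·e_1 = (-3.7692, -1.9231, -1.3077).
‖u_2‖ = 4.4289, so e_2 = (-0.8510, -0.4342, -0.2953).
e_1·v_3 = (-0.1961)·(-2) + 0.7845·(-2) + (-0.5883)·4 = -3.5301; e_2·v_3 = (-0.8510)·(-2) + (-0.4342)·(-2) + (-0.2953)·4 = 1.3895.
u_3 = v_3 + 3.5301·e_1 − 1.3895·e_2 = (-1.5098, 1.3725, 2.3333).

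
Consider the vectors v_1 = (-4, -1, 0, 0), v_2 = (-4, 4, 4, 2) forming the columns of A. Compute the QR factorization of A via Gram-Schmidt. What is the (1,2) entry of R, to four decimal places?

v_1 = (-4, -1, 0, 0); ‖v_1‖ = 4.1231, so q_1 = (-0.9701, -0.2425, 0.0000, 0.0000).
r_{12} = q_1·v_2 = 2.9104.

r_{12} = 2.9104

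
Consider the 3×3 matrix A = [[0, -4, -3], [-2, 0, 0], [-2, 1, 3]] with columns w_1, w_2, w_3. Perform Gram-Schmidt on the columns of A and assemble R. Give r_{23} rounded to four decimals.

r_{23} = 3.3235

w_1 = (0, -2, -2); ‖w_1‖ = 2.8284, so q_1 = (0.0000, -0.7071, -0.7071).
q_1·w_2 = 0.0000·(-4) + (-0.7071)·0 + (-0.7071)·1 = -0.7071.
u_2 = w_2 + 0.7071·q_1 = (-4.0000, -0.5000, 0.5000).
‖u_2‖ = 4.0620, so q_2 = (-0.9847, -0.1231, 0.1231).
r_{23} = q_2·w_3 = 3.3235.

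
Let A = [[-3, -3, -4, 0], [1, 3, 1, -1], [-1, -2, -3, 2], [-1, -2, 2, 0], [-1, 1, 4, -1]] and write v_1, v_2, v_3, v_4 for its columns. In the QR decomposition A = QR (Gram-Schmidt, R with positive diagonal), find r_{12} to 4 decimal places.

q_1 = v_1/‖v_1‖ = (-3, 1, -1, -1, -1)/3.6056 = (-0.8321, 0.2774, -0.2774, -0.2774, -0.2774).
r_{12} = q_1·v_2 = 4.1603.

r_{12} = 4.1603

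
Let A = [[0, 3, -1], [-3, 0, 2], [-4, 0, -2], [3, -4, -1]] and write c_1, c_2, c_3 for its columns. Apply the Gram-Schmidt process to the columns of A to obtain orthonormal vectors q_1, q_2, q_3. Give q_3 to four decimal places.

q_3 = (-0.3467, 0.6165, -0.6574, -0.2600)

q_1 = c_1/‖c_1‖ = (0, -3, -4, 3)/5.8310 = (0.0000, -0.5145, -0.6860, 0.5145).
r_{12} = q_1·c_2 = -2.0580.
u_2 = c_2 + 2.0580·q_1 = (3.0000, -1.0588, -1.4118, -2.9412).
‖u_2‖ = 4.5568, so q_2 = (0.6584, -0.2324, -0.3098, -0.6454).
r_{13} = q_1·c_3 = -0.1715; r_{23} = q_2·c_3 = 0.1420.
u_3 = c_3 + 0.1715·q_1 − 0.1420·q_2 = (-1.0935, 1.9448, -2.0737, -0.8201).
‖u_3‖ = 3.1544, so q_3 = (-0.3467, 0.6165, -0.6574, -0.2600).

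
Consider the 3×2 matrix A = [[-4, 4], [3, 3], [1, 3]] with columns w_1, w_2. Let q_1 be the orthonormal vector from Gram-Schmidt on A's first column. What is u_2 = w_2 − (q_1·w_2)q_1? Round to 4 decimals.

u_2 = (3.3846, 3.4615, 3.1538)

w_1 = (-4, 3, 1); ‖w_1‖ = 5.0990, so q_1 = (-0.7845, 0.5883, 0.1961).
q_1·w_2 = (-0.7845)·4 + 0.5883·3 + 0.1961·3 = -0.7845.
u_2 = w_2 + 0.7845·q_1 = (3.3846, 3.4615, 3.1538).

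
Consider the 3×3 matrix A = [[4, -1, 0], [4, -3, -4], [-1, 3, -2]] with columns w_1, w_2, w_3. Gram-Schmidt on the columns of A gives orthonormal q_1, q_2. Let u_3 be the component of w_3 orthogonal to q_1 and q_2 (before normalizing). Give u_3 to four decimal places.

w_1 = (4, 4, -1); ‖w_1‖ = 5.7446, so q_1 = (0.6963, 0.6963, -0.1741).
q_1·w_2 = 0.6963·(-1) + 0.6963·(-3) + (-0.1741)·3 = -3.3075.
u_2 = w_2 + 3.3075·q_1 = (1.3030, -0.6970, 2.4242).
‖u_2‖ = 2.8391, so q_2 = (0.4590, -0.2455, 0.8539).
q_1·w_3 = 0.6963·0 + 0.6963·(-4) + (-0.1741)·(-2) = -2.4371; q_2·w_3 = 0.4590·0 + (-0.2455)·(-4) + 0.8539·(-2) = -0.7258.
u_3 = w_3 + 2.4371·q_1 + 0.7258·q_2 = (2.0301, -2.4812, -1.8045).

u_3 = (2.0301, -2.4812, -1.8045)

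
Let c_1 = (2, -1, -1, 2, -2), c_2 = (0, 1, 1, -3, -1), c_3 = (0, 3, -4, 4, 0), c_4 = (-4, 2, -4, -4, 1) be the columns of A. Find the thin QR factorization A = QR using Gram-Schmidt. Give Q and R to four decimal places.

c_1 = (2, -1, -1, 2, -2); ‖c_1‖ = 3.7417, so q_1 = (0.5345, -0.2673, -0.2673, 0.5345, -0.5345).
q_1·c_2 = 0.5345·0 + (-0.2673)·1 + (-0.2673)·1 + 0.5345·(-3) + (-0.5345)·(-1) = -1.6036.
u_2 = c_2 + 1.6036·q_1 = (0.8571, 0.5714, 0.5714, -2.1429, -1.8571).
‖u_2‖ = 3.0706, so q_2 = (0.2791, 0.1861, 0.1861, -0.6979, -0.6048).
q_1·c_3 = 0.5345·0 + (-0.2673)·3 + (-0.2673)·(-4) + 0.5345·4 + (-0.5345)·0 = 2.4054; q_2·c_3 = 0.2791·0 + 0.1861·3 + 0.1861·(-4) + (-0.6979)·4 + (-0.6048)·0 = -2.9775.
u_3 = c_3 − 2.4054·q_1 + 2.9775·q_2 = (-0.4545, 4.1970, -2.8030, 0.6364, -0.5152).
‖u_3‖ = 5.1331, so q_3 = (-0.0886, 0.8176, -0.5461, 0.1240, -0.1004).
q_1·c_4 = 0.5345·(-4) + (-0.2673)·2 + (-0.2673)·(-4) + 0.5345·(-4) + (-0.5345)·1 = -4.2762; q_2·c_4 = 0.2791·(-4) + 0.1861·2 + 0.1861·(-4) + (-0.6979)·(-4) + (-0.6048)·1 = 0.6979; q_3·c_4 = (-0.0886)·(-4) + 0.8176·2 + (-0.5461)·(-4) + 0.1240·(-4) + (-0.1004)·1 = 3.5775.
u_4 = c_4 + 4.2762·q_1 − 0.6979·q_2 − 3.5775·q_3 = (-1.5923, -2.1978, -3.3191, -1.6708, -0.5046).
‖u_4‖ = 4.6291, so q_4 = (-0.3440, -0.4748, -0.7170, -0.3609, -0.1090).

Q = [[0.5345, 0.2791, -0.0886, -0.3440], [-0.2673, 0.1861, 0.8176, -0.4748], [-0.2673, 0.1861, -0.5461, -0.7170], [0.5345, -0.6979, 0.1240, -0.3609], [-0.5345, -0.6048, -0.1004, -0.1090]], R = [[3.7417, -1.6036, 2.4054, -4.2762], [0.0000, 3.0706, -2.9775, 0.6979], [0.0000, 0.0000, 5.1331, 3.5775], [0.0000, 0.0000, 0.0000, 4.6291]]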